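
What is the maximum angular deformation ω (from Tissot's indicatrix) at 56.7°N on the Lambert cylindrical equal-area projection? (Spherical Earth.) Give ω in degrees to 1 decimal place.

64.9°

The Lambert cylindrical equal-area projection is the cylindrical equal-area projection with its standard parallel at the equator (φ₀ = 0). For cylindrical equal-area with standard parallel φ₀, h = cos φ / cos φ₀ and k = cos φ₀ / cos φ, so h·k = 1.
At 56.7°: h = 0.5490, k = 1.821; principal scales a = 1.821, b = 0.5490.
sin(ω/2) = (a − b)/(a + b) = 1.272/2.370 = 0.5368, so ω = 2 arcsin(0.5368) ≈ 64.9°.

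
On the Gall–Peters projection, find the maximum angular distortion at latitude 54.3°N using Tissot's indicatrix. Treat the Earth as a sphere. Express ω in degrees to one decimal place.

21.9°

Gall–Peters is a cylindrical equal-area projection with standard parallels at ±45°. For cylindrical equal-area with standard parallel φ₀, h = cos φ / cos φ₀ and k = cos φ₀ / cos φ, so h·k = 1.
At 54.3°: h = 0.8253, k = 1.212; principal scales a = 1.212, b = 0.8253.
sin(ω/2) = (a − b)/(a + b) = 0.3865/2.037 = 0.1897, so ω = 2 arcsin(0.1897) ≈ 21.9°.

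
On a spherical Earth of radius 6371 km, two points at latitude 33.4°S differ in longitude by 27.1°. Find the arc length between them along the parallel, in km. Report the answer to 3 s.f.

2520 km

Arc length along a parallel = R cos φ · Δλ (with Δλ in radians).
= 6371 × cos 33.4° × (27.1° × π/180) = 6371 × 0.8348 × 0.4730 ≈ 2520 km.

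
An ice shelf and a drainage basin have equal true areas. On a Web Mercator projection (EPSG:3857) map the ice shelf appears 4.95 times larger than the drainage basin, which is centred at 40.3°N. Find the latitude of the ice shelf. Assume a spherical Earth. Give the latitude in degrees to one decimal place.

70.0°

Mercator areal scale is sec²φ, so apparent-area ratio = sec²φ₁ / sec²φ₂ = cos²φ₂ / cos²φ₁.
cos²φ₂ / cos²φ₁ = 4.95  ⇒  cos φ₁ = cos 40.3° / √4.95 = 0.7627/2.225 = 0.3428.
φ₁ = arccos(0.3428) ≈ 70.0°.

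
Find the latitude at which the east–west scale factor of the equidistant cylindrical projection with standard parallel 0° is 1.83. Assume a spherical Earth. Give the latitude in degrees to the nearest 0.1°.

56.9°

Plate carrée: h = 1, k = sec φ along parallels.
sec φ = 1.83  ⇒  cos φ = 0.5464  ⇒  φ ≈ 56.9°.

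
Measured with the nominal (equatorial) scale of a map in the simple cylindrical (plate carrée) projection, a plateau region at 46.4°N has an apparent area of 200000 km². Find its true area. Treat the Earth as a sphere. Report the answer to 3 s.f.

Plate carrée maps x = Rλ, y = Rφ. The meridian scale is h = 1 and the parallel scale is k = 1/cos φ = sec φ.
Areal scale = h·k = 1 × sec φ; at 46.4°, h = 1.000, k = 1.450, so h·k = 1.450.
True area = apparent / (areal scale) = 200000 / 1.450 ≈ 138000 km².

138000 km²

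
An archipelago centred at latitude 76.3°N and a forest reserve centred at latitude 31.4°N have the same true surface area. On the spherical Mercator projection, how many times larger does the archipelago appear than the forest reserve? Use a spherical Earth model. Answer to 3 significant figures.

On Mercator, area is exaggerated by sec²φ = 1/cos²φ.
At 76.3°: sec²(76.3°) = 1/0.2368² = 17.83.
At 31.4°: sec²(31.4°) = 1/0.8536² = 1.373.
Ratio = 17.83/1.373 = cos²(31.4°)/cos²(76.3°) ≈ 13.0.

13.0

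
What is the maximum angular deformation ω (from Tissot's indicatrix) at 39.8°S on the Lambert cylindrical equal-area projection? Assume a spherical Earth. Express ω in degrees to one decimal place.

29.9°

The Lambert cylindrical equal-area projection is the cylindrical equal-area projection with its standard parallel at the equator (φ₀ = 0). A cylindrical equal-area projection with standard parallel φ₀ has meridian scale h = cos φ / cos φ₀ and parallel scale k = cos φ₀ / cos φ (so areas are preserved, h·k = 1).
At 39.8°: h = 0.7683, k = 1.302; principal scales a = 1.302, b = 0.7683.
sin(ω/2) = (a − b)/(a + b) = 0.5333/2.070 = 0.2577, so ω = 2 arcsin(0.2577) ≈ 29.9°.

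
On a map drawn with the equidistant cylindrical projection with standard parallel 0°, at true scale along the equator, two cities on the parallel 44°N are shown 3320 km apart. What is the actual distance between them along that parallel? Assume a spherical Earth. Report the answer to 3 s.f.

For the equirectangular projection with φ₀ = 0 (plate carrée), h = 1 along meridians and k = sec φ along parallels.
Along the parallel at 44°, map distances are exaggerated by k = sec 44° = 1.390.
True distance = 3320 / 1.390 = 3320 × cos 44° ≈ 2390 km.

2390 km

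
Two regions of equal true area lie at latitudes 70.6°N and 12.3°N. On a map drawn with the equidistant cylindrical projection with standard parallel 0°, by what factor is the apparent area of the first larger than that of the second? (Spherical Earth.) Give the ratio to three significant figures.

2.94

Plate carrée maps x = Rλ, y = Rφ. The meridian scale is h = 1 and the parallel scale is k = 1/cos φ = sec φ.
Areal scale at 70.6°: h·k = 1.000 × 3.011 = 3.011.
Areal scale at 12.3°: h·k = 1.000 × 1.023 = 1.023.
Ratio = 3.011/1.023 ≈ 2.94.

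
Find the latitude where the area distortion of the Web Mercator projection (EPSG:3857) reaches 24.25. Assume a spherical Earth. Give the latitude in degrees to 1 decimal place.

78.3°

Mercator areal scale is sec²φ.
sec²φ = 24.25  ⇒  cos²φ = 0.04124  ⇒  cos φ = 0.2031.
φ = arccos(0.2031) ≈ 78.3°.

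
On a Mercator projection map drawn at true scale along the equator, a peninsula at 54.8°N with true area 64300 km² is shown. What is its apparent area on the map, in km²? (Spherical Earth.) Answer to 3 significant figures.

The Mercator projection is conformal; its linear scale factor is the same in every direction and equals sec φ = 1/cos φ.
Areal scale = k² = sec²φ = 1/cos²(54.8°) = 1/0.5764² = 3.010.
Apparent area = 64300 × 3.010 ≈ 194000 km².

194000 km²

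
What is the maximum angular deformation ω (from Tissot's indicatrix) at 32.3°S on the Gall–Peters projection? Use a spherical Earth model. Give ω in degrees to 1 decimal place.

Gall–Peters is a cylindrical equal-area projection with standard parallels at ±45°. A cylindrical equal-area projection with standard parallel φ₀ has meridian scale h = cos φ / cos φ₀ and parallel scale k = cos φ₀ / cos φ (so areas are preserved, h·k = 1).
At 32.3°: h = 1.195, k = 0.8366; principal scales a = 1.195, b = 0.8366.
sin(ω/2) = (a − b)/(a + b) = 0.3588/2.032 = 0.1766, so ω = 2 arcsin(0.1766) ≈ 20.3°.

20.3°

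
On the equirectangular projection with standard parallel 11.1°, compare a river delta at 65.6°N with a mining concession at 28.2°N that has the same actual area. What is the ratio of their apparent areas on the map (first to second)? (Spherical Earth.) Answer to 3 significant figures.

The equidistant cylindrical projection with φ₀ = 11.1° has h = 1 (meridians true) and k = cos φ₀ / cos φ along parallels.
Areal scale at 65.6°: h·k = 1.000 × 2.375 = 2.375.
Areal scale at 28.2°: h·k = 1.000 × 1.113 = 1.113.
Ratio = 2.375/1.113 ≈ 2.13.

2.13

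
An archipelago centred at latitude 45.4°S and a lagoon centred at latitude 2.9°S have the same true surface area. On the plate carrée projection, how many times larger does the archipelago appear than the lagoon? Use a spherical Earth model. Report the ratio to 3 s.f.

1.42

Plate carrée maps x = Rλ, y = Rφ. The meridian scale is h = 1 and the parallel scale is k = 1/cos φ = sec φ.
Areal scale at 45.4°: h·k = 1.000 × 1.424 = 1.424.
Areal scale at 2.9°: h·k = 1.000 × 1.001 = 1.001.
Ratio = 1.424/1.001 ≈ 1.42.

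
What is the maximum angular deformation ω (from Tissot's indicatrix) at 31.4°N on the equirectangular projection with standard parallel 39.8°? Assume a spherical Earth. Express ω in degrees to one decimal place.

In the equirectangular projection with standard parallel φ₀ = 39.8° (x = Rλ cos φ₀, y = Rφ), meridians are true-scale (h = 1) and the parallel scale is k = cos φ₀ / cos φ.
At 31.4°: h = 1.000, k = 0.9001; principal scales a = 1.000, b = 0.9001.
sin(ω/2) = (a − b)/(a + b) = 0.09990/1.900 = 0.05257, so ω = 2 arcsin(0.05257) ≈ 6.0°.

6.0°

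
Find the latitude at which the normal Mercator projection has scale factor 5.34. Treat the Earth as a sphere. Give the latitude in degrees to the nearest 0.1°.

Mercator scale is k = sec φ = 1/cos φ.
1/cos φ = 5.34  ⇒  cos φ = 0.1873  ⇒  φ = arccos(0.1873) ≈ 79.2°.

79.2°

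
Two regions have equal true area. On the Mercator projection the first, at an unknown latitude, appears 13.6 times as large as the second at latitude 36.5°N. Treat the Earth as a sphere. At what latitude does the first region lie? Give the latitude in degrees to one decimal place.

On Mercator, (apparent₁)/(apparent₂) = sec²φ₁ / sec²φ₂ when true areas are equal.
cos²φ₂ / cos²φ₁ = 13.6  ⇒  cos φ₁ = cos 36.5° / √13.6 = 0.8039/3.688 = 0.2180.
φ₁ = arccos(0.2180) ≈ 77.4°.

77.4°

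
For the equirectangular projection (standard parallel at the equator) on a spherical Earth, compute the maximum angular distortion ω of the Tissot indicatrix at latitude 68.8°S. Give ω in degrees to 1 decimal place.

For the equirectangular projection with φ₀ = 0 (plate carrée), h = 1 along meridians and k = sec φ along parallels.
At 68.8°: h = 1.000, k = 2.765; principal scales a = 2.765, b = 1.000.
sin(ω/2) = (a − b)/(a + b) = 1.765/3.765 = 0.4688, so ω = 2 arcsin(0.4688) ≈ 55.9°.

55.9°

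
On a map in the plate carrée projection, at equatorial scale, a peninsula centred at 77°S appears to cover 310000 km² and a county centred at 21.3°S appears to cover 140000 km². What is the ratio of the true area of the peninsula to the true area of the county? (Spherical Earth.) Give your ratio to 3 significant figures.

Plate carrée has h = 1 and k = sec φ, giving areal scale sec φ; true area = (apparent area) · cos φ.
True area of peninsula: 310000 × cos(77°) = 310000 × 0.2250 = 69730 km².
True area of county: 140000 × cos(21.3°) = 140000 × 0.9317 = 130400 km².
Ratio = 69730 / 130400 ≈ 0.535.

0.535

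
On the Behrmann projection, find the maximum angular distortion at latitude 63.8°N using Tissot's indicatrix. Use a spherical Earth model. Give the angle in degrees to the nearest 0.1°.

71.9°

The Behrmann projection is cylindrical equal-area with φ₀ = 30°. Cylindrical equal-area (φ₀ = 30°): h = cos φ / cos 30° along meridians, k = cos 30° / cos φ along parallels; h·k = 1.
At 63.8°: h = 0.5098, k = 1.962; principal scales a = 1.962, b = 0.5098.
sin(ω/2) = (a − b)/(a + b) = 1.452/2.471 = 0.5874, so ω = 2 arcsin(0.5874) ≈ 71.9°.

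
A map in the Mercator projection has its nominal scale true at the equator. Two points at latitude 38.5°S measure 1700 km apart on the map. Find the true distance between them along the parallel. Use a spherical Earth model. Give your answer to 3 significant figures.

The Mercator projection is conformal; its linear scale factor is the same in every direction and equals sec φ = 1/cos φ.
Along the parallel at 38.5°, map distances are exaggerated by k = sec 38.5° = 1.278.
True distance = 1700 / 1.278 = 1700 × cos 38.5° ≈ 1330 km.

1330 km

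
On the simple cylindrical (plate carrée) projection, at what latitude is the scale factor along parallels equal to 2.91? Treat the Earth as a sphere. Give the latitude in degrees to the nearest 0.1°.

Plate carrée: h = 1, k = sec φ along parallels.
sec φ = 2.91  ⇒  cos φ = 0.3436  ⇒  φ ≈ 69.9°.

69.9°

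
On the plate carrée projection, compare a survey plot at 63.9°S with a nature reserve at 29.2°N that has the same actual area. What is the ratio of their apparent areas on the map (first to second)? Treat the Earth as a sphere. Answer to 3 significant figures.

1.98

In the plate carrée (x = Rλ, y = Rφ), meridians are true-scale (h = 1) and parallels are stretched by k = sec φ.
Areal scale at 63.9°: h·k = 1.000 × 2.273 = 2.273.
Areal scale at 29.2°: h·k = 1.000 × 1.146 = 1.146.
Ratio = 2.273/1.146 ≈ 1.98.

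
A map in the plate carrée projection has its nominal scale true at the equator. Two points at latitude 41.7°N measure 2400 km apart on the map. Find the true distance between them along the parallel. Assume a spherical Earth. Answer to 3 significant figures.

1790 km

For the equirectangular projection with φ₀ = 0 (plate carrée), h = 1 along meridians and k = sec φ along parallels.
Along the parallel at 41.7°, map distances are exaggerated by k = sec 41.7° = 1.339.
True distance = 2400 / 1.339 = 2400 × cos 41.7° ≈ 1790 km.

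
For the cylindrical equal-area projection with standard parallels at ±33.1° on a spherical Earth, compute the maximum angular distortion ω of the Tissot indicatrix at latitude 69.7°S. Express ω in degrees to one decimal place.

90.0°

For cylindrical equal-area with standard parallel φ₀, h = cos φ / cos φ₀ and k = cos φ₀ / cos φ, so h·k = 1.
At 69.7°: h = 0.4141, k = 2.415; principal scales a = 2.415, b = 0.4141.
sin(ω/2) = (a − b)/(a + b) = 2.000/2.829 = 0.7072, so ω = 2 arcsin(0.7072) ≈ 90.0°.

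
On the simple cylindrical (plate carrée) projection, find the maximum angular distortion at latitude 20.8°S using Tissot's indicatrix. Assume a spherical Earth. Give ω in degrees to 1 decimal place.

Plate carrée maps x = Rλ, y = Rφ. The meridian scale is h = 1 and the parallel scale is k = 1/cos φ = sec φ.
At 20.8°: h = 1.000, k = 1.070; principal scales a = 1.070, b = 1.000.
sin(ω/2) = (a − b)/(a + b) = 0.06972/2.070 = 0.03368, so ω = 2 arcsin(0.03368) ≈ 3.9°.

3.9°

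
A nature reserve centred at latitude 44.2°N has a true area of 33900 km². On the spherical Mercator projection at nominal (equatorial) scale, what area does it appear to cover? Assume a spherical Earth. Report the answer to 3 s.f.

Mercator is conformal, so the point scale is isotropic: h = k = sec φ = 1/cos φ.
Areal scale = k² = sec²φ = 1/cos²(44.2°) = 1/0.7169² = 1.946.
Apparent area = 33900 × 1.946 ≈ 66000 km².

66000 km²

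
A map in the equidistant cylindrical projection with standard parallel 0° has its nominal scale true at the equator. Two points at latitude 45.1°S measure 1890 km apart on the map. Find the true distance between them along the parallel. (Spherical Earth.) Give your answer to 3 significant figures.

In the plate carrée (x = Rλ, y = Rφ), meridians are true-scale (h = 1) and parallels are stretched by k = sec φ.
Along the parallel at 45.1°, map distances are exaggerated by k = sec 45.1° = 1.417.
True distance = 1890 / 1.417 = 1890 × cos 45.1° ≈ 1330 km.

1330 km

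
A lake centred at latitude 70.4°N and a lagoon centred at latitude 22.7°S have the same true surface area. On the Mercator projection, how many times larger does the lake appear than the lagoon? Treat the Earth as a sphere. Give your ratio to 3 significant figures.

Mercator is conformal with k = sec φ, so areal scale = k² = sec²φ.
At 70.4°: sec²(70.4°) = 1/0.3355² = 8.887.
At 22.7°: sec²(22.7°) = 1/0.9225² = 1.175.
Ratio = 8.887/1.175 = cos²(22.7°)/cos²(70.4°) ≈ 7.56.

7.56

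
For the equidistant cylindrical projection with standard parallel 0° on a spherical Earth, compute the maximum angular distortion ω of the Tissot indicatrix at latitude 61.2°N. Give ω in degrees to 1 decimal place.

40.9°

In the plate carrée (x = Rλ, y = Rφ), meridians are true-scale (h = 1) and parallels are stretched by k = sec φ.
At 61.2°: h = 1.000, k = 2.076; principal scales a = 2.076, b = 1.000.
sin(ω/2) = (a − b)/(a + b) = 1.076/3.076 = 0.3498, so ω = 2 arcsin(0.3498) ≈ 40.9°.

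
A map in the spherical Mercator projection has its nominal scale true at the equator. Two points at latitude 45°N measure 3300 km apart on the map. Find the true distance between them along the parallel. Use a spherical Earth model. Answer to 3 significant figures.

For Mercator, h = k = sec φ (a conformal cylindrical projection has a single point scale, 1/cos φ).
Along the parallel at 45°, map distances are exaggerated by k = sec 45° = 1.414.
True distance = 3300 / 1.414 = 3300 × cos 45° ≈ 2330 km.

2330 km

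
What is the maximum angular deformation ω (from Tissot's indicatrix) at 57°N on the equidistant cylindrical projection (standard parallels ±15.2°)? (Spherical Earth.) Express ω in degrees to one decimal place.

32.3°

With standard parallel φ₀ = 15.2°, the equirectangular projection gives x = Rλ cos φ₀, y = Rφ, so h = 1 and k = cos 15.2° / cos φ.
At 57°: h = 1.000, k = 1.772; principal scales a = 1.772, b = 1.000.
sin(ω/2) = (a − b)/(a + b) = 0.7718/2.772 = 0.2785, so ω = 2 arcsin(0.2785) ≈ 32.3°.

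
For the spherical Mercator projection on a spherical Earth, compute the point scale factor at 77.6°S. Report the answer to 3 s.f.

The Mercator projection is conformal; its linear scale factor is the same in every direction and equals sec φ = 1/cos φ.
k = 1/cos 77.6° = 1/0.2147 = 4.657.

4.66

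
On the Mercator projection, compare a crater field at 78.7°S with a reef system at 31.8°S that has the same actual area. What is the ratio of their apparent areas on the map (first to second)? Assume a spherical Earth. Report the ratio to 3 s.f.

18.8

Mercator areal scale is sec²φ.
At 78.7°: sec²(78.7°) = 1/0.1959² = 26.05.
At 31.8°: sec²(31.8°) = 1/0.8499² = 1.384.
Ratio = 26.05/1.384 = cos²(31.8°)/cos²(78.7°) ≈ 18.8.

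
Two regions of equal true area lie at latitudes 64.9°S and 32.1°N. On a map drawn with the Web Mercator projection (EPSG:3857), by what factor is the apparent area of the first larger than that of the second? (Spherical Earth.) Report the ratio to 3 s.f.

3.99

Mercator is conformal with k = sec φ, so areal scale = k² = sec²φ.
At 64.9°: sec²(64.9°) = 1/0.4242² = 5.557.
At 32.1°: sec²(32.1°) = 1/0.8471² = 1.394.
Ratio = 5.557/1.394 = cos²(32.1°)/cos²(64.9°) ≈ 3.99.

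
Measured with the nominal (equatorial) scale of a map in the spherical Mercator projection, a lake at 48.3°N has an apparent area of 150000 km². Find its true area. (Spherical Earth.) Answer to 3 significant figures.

66400 km²

For Mercator, h = k = sec φ (a conformal cylindrical projection has a single point scale, 1/cos φ).
Areal scale = k² = sec²φ = 1/cos²(48.3°) = 1/0.6652² = 2.260.
True area = apparent / (areal scale) = 150000 / 2.260 ≈ 66400 km².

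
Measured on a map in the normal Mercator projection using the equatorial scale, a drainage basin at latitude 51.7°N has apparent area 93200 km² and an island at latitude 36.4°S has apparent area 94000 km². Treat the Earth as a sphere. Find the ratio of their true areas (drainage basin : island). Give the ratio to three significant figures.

0.588

Since Mercator area scale is 1/cos²φ, the true area equals the apparent area multiplied by cos²φ.
True area of drainage basin: 93200 × cos²(51.7°) = 93200 × 0.3841 = 35800 km².
True area of island: 94000 × cos²(36.4°) = 94000 × 0.6479 = 60900 km².
Ratio = 35800 / 60900 ≈ 0.588.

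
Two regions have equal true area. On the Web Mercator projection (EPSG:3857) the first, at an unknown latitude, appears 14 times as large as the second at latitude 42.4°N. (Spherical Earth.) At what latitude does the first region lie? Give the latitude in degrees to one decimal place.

Mercator areal scale is sec²φ, so apparent-area ratio = sec²φ₁ / sec²φ₂ = cos²φ₂ / cos²φ₁.
cos²φ₂ / cos²φ₁ = 14  ⇒  cos φ₁ = cos 42.4° / √14 = 0.7385/3.742 = 0.1974.
φ₁ = arccos(0.1974) ≈ 78.6°.

78.6°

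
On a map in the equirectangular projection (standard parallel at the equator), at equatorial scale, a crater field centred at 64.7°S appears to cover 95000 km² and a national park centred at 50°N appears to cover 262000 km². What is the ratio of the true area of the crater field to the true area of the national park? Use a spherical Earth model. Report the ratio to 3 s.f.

On the plate carrée, areal scale = h·k = 1 × sec φ, so true area = apparent × cos φ.
True area of crater field: 95000 × cos(64.7°) = 95000 × 0.4274 = 40600 km².
True area of national park: 262000 × cos(50°) = 262000 × 0.6428 = 168400 km².
Ratio = 40600 / 168400 ≈ 0.241.

0.241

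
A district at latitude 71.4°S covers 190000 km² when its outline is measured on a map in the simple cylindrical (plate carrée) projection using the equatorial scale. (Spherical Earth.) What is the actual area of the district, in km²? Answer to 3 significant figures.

Plate carrée maps x = Rλ, y = Rφ. The meridian scale is h = 1 and the parallel scale is k = 1/cos φ = sec φ.
Areal scale = h·k = 1 × sec φ; at 71.4°, h = 1.000, k = 3.135, so h·k = 3.135.
True area = apparent / (areal scale) = 190000 / 3.135 ≈ 60600 km².

60600 km²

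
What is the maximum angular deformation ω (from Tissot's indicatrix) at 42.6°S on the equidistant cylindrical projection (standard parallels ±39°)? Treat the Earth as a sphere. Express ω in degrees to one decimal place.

3.1°

The equidistant cylindrical projection with φ₀ = 39° has h = 1 (meridians true) and k = cos φ₀ / cos φ along parallels.
At 42.6°: h = 1.000, k = 1.056; principal scales a = 1.056, b = 1.000.
sin(ω/2) = (a − b)/(a + b) = 0.05577/2.056 = 0.02713, so ω = 2 arcsin(0.02713) ≈ 3.1°.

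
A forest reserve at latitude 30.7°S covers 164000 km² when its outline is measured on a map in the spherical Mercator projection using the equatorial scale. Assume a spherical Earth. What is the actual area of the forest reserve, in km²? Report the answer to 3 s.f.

121000 km²

The Mercator projection is conformal; its linear scale factor is the same in every direction and equals sec φ = 1/cos φ.
Areal scale = k² = sec²φ = 1/cos²(30.7°) = 1/0.8599² = 1.353.
True area = apparent / (areal scale) = 164000 / 1.353 ≈ 121000 km².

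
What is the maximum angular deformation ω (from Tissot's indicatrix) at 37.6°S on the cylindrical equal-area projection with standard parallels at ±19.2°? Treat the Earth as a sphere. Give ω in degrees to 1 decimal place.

For cylindrical equal-area with standard parallel φ₀, h = cos φ / cos φ₀ and k = cos φ₀ / cos φ, so h·k = 1.
At 37.6°: h = 0.8390, k = 1.192; principal scales a = 1.192, b = 0.8390.
sin(ω/2) = (a − b)/(a + b) = 0.3530/2.031 = 0.1738, so ω = 2 arcsin(0.1738) ≈ 20.0°.

20.0°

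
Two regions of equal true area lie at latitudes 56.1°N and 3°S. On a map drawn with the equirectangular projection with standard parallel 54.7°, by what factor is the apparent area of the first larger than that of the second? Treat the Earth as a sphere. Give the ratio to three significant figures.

In the equirectangular projection with standard parallel φ₀ = 54.7° (x = Rλ cos φ₀, y = Rφ), meridians are true-scale (h = 1) and the parallel scale is k = cos φ₀ / cos φ.
Areal scale at 56.1°: h·k = 1.000 × 1.036 = 1.036.
Areal scale at 3°: h·k = 1.000 × 0.5787 = 0.5787.
Ratio = 1.036/0.5787 ≈ 1.79.

1.79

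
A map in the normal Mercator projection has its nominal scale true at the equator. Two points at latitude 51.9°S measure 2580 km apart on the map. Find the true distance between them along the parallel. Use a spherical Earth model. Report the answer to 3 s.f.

1590 km

For Mercator, h = k = sec φ (a conformal cylindrical projection has a single point scale, 1/cos φ).
Along the parallel at 51.9°, map distances are exaggerated by k = sec 51.9° = 1.621.
True distance = 2580 / 1.621 = 2580 × cos 51.9° ≈ 1590 km.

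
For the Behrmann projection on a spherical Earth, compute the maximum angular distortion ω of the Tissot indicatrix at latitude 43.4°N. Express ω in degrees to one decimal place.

20.0°

The Behrmann projection is cylindrical equal-area with φ₀ = 30°. A cylindrical equal-area projection with standard parallel φ₀ has meridian scale h = cos φ / cos φ₀ and parallel scale k = cos φ₀ / cos φ (so areas are preserved, h·k = 1).
At 43.4°: h = 0.8390, k = 1.192; principal scales a = 1.192, b = 0.8390.
sin(ω/2) = (a − b)/(a + b) = 0.3530/2.031 = 0.1738, so ω = 2 arcsin(0.1738) ≈ 20.0°.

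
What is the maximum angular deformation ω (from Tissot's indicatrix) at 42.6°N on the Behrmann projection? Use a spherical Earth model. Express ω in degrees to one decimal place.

18.5°

Behrmann is a cylindrical equal-area projection with standard parallels at ±30°. A cylindrical equal-area projection with standard parallel φ₀ has meridian scale h = cos φ / cos φ₀ and parallel scale k = cos φ₀ / cos φ (so areas are preserved, h·k = 1).
At 42.6°: h = 0.8500, k = 1.177; principal scales a = 1.177, b = 0.8500.
sin(ω/2) = (a − b)/(a + b) = 0.3265/2.026 = 0.1611, so ω = 2 arcsin(0.1611) ≈ 18.5°.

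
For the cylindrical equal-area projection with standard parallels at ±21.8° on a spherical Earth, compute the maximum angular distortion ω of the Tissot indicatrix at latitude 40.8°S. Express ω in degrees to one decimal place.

For cylindrical equal-area with standard parallel φ₀, h = cos φ / cos φ₀ and k = cos φ₀ / cos φ, so h·k = 1.
At 40.8°: h = 0.8153, k = 1.227; principal scales a = 1.227, b = 0.8153.
sin(ω/2) = (a − b)/(a + b) = 0.4112/2.042 = 0.2014, so ω = 2 arcsin(0.2014) ≈ 23.2°.

23.2°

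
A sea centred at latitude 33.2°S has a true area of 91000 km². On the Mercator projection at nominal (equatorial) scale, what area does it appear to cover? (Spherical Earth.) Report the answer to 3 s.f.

Mercator is conformal, so the point scale is isotropic: h = k = sec φ = 1/cos φ.
Areal scale = k² = sec²φ = 1/cos²(33.2°) = 1/0.8368² = 1.428.
Apparent area = 91000 × 1.428 ≈ 130000 km².

130000 km²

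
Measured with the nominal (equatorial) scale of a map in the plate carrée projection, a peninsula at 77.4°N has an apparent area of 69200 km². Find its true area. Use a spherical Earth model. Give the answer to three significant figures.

Plate carrée maps x = Rλ, y = Rφ. The meridian scale is h = 1 and the parallel scale is k = 1/cos φ = sec φ.
Areal scale = h·k = 1 × sec φ; at 77.4°, h = 1.000, k = 4.584, so h·k = 4.584.
True area = apparent / (areal scale) = 69200 / 4.584 ≈ 15100 km².

15100 km²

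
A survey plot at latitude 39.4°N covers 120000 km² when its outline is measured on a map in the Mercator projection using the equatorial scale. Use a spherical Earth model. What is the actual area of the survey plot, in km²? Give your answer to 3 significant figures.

Mercator is conformal, so the point scale is isotropic: h = k = sec φ = 1/cos φ.
Areal scale = k² = sec²φ = 1/cos²(39.4°) = 1/0.7727² = 1.675.
True area = apparent / (areal scale) = 120000 / 1.675 ≈ 71700 km².

71700 km²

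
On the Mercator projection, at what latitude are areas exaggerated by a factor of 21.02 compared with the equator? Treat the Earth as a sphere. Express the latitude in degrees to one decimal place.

Mercator areal scale is sec²φ.
sec²φ = 21.02  ⇒  cos²φ = 0.04757  ⇒  cos φ = 0.2181.
φ = arccos(0.2181) ≈ 77.4°.

77.4°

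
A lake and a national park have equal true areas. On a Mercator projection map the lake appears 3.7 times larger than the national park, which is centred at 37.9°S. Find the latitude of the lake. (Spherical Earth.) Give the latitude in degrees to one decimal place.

65.8°

On Mercator, (apparent₁)/(apparent₂) = sec²φ₁ / sec²φ₂ when true areas are equal.
cos²φ₂ / cos²φ₁ = 3.7  ⇒  cos φ₁ = cos 37.9° / √3.7 = 0.7891/1.924 = 0.4102.
φ₁ = arccos(0.4102) ≈ 65.8°.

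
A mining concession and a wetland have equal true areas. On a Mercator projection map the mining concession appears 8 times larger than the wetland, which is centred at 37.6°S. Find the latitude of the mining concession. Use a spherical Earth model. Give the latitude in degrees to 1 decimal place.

On Mercator, (apparent₁)/(apparent₂) = sec²φ₁ / sec²φ₂ when true areas are equal.
cos²φ₂ / cos²φ₁ = 8  ⇒  cos φ₁ = cos 37.6° / √8 = 0.7923/2.828 = 0.2801.
φ₁ = arccos(0.2801) ≈ 73.7°.

73.7°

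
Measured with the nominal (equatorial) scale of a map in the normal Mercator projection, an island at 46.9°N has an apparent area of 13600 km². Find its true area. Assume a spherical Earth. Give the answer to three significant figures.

6350 km²

Mercator is conformal, so the point scale is isotropic: h = k = sec φ = 1/cos φ.
Areal scale = k² = sec²φ = 1/cos²(46.9°) = 1/0.6833² = 2.142.
True area = apparent / (areal scale) = 13600 / 2.142 ≈ 6350 km².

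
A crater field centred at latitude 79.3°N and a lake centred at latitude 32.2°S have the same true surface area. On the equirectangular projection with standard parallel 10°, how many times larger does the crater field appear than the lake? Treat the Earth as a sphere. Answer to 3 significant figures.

With standard parallel φ₀ = 10°, the equirectangular projection gives x = Rλ cos φ₀, y = Rφ, so h = 1 and k = cos 10° / cos φ.
Areal scale at 79.3°: h·k = 1.000 × 5.304 = 5.304.
Areal scale at 32.2°: h·k = 1.000 × 1.164 = 1.164.
Ratio = 5.304/1.164 ≈ 4.56.

4.56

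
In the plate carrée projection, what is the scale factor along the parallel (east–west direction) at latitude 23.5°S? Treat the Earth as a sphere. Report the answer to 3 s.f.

In the plate carrée (x = Rλ, y = Rφ), meridians are true-scale (h = 1) and parallels are stretched by k = sec φ.
k = 1/cos 23.5° = 1/0.9171 = 1.090.

1.09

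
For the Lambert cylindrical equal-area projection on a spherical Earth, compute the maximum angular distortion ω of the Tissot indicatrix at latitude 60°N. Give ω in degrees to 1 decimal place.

The Lambert cylindrical equal-area projection is the cylindrical equal-area projection with its standard parallel at the equator (φ₀ = 0). Cylindrical equal-area (φ₀ = 0°): h = cos φ / cos 0° along meridians, k = cos 0° / cos φ along parallels; h·k = 1.
At 60°: h = 0.5000, k = 2.000; principal scales a = 2.000, b = 0.5000.
sin(ω/2) = (a − b)/(a + b) = 1.500/2.500 = 0.6000, so ω = 2 arcsin(0.6000) ≈ 73.7°.

73.7°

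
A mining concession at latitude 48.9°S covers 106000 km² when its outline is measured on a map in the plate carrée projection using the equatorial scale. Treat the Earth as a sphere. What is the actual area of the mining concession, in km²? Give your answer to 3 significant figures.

For the equirectangular projection with φ₀ = 0 (plate carrée), h = 1 along meridians and k = sec φ along parallels.
Areal scale = h·k = 1 × sec φ; at 48.9°, h = 1.000, k = 1.521, so h·k = 1.521.
True area = apparent / (areal scale) = 106000 / 1.521 ≈ 69700 km².

69700 km²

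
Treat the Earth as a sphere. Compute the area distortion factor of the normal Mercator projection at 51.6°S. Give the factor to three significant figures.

2.59

The Mercator projection is conformal; its linear scale factor is the same in every direction and equals sec φ = 1/cos φ.
Areal scale = k² = sec²φ = 1/cos²(51.6°) = 1/0.6211² = 2.592.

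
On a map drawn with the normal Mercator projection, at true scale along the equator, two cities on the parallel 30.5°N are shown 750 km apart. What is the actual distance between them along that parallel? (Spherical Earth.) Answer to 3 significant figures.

646 km

For Mercator, h = k = sec φ (a conformal cylindrical projection has a single point scale, 1/cos φ).
Along the parallel at 30.5°, map distances are exaggerated by k = sec 30.5° = 1.161.
True distance = 750 / 1.161 = 750 × cos 30.5° ≈ 646 km.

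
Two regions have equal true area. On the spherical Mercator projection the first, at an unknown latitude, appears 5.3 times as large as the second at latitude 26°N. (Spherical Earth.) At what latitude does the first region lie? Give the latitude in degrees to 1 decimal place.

67.0°

Mercator areal scale is sec²φ, so apparent-area ratio = sec²φ₁ / sec²φ₂ = cos²φ₂ / cos²φ₁.
cos²φ₂ / cos²φ₁ = 5.3  ⇒  cos φ₁ = cos 26° / √5.3 = 0.8988/2.302 = 0.3904.
φ₁ = arccos(0.3904) ≈ 67.0°.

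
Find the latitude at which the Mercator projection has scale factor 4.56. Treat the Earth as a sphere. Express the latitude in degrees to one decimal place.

Mercator scale is k = sec φ = 1/cos φ.
1/cos φ = 4.56  ⇒  cos φ = 0.2193  ⇒  φ = arccos(0.2193) ≈ 77.3°.

77.3°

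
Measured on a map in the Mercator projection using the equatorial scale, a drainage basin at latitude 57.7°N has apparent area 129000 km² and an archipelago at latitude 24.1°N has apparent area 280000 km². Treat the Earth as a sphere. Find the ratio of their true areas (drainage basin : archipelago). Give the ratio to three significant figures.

0.158

Since Mercator area scale is 1/cos²φ, the true area equals the apparent area multiplied by cos²φ.
True area of drainage basin: 129000 × cos²(57.7°) = 129000 × 0.2855 = 36830 km².
True area of archipelago: 280000 × cos²(24.1°) = 280000 × 0.8333 = 233300 km².
Ratio = 36830 / 233300 ≈ 0.158.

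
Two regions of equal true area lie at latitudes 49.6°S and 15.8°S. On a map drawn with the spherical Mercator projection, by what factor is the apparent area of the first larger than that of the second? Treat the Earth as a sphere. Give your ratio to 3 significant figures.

2.20

On Mercator, area is exaggerated by sec²φ = 1/cos²φ.
At 49.6°: sec²(49.6°) = 1/0.6481² = 2.381.
At 15.8°: sec²(15.8°) = 1/0.9622² = 1.080.
Ratio = 2.381/1.080 = cos²(15.8°)/cos²(49.6°) ≈ 2.20.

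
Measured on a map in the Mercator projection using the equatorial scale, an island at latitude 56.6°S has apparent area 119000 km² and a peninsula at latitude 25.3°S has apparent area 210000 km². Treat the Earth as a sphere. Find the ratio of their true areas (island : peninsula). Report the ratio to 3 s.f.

0.210

On Mercator the areal scale is sec²φ, so true area = apparent × cos²φ.
True area of island: 119000 × cos²(56.6°) = 119000 × 0.3030 = 36060 km².
True area of peninsula: 210000 × cos²(25.3°) = 210000 × 0.8174 = 171600 km².
Ratio = 36060 / 171600 ≈ 0.210.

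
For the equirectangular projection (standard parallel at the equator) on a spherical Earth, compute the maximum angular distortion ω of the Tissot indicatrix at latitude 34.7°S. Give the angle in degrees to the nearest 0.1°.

In the plate carrée (x = Rλ, y = Rφ), meridians are true-scale (h = 1) and parallels are stretched by k = sec φ.
At 34.7°: h = 1.000, k = 1.216; principal scales a = 1.216, b = 1.000.
sin(ω/2) = (a − b)/(a + b) = 0.2163/2.216 = 0.09761, so ω = 2 arcsin(0.09761) ≈ 11.2°.

11.2°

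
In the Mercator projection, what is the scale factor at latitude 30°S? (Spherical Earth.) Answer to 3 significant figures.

For Mercator, h = k = sec φ (a conformal cylindrical projection has a single point scale, 1/cos φ).
k = 1/cos 30° = 1/0.8660 = 1.155.

1.15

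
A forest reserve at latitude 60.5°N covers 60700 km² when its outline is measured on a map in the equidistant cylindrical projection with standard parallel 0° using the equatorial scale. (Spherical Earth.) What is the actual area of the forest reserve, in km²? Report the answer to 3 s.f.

29900 km²

In the plate carrée (x = Rλ, y = Rφ), meridians are true-scale (h = 1) and parallels are stretched by k = sec φ.
Areal scale = h·k = 1 × sec φ; at 60.5°, h = 1.000, k = 2.031, so h·k = 2.031.
True area = apparent / (areal scale) = 60700 / 2.031 ≈ 29900 km².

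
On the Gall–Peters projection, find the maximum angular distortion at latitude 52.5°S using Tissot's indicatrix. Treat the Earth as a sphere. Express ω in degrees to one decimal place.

The Gall–Peters projection is cylindrical equal-area with φ₀ = 45°. Cylindrical equal-area (φ₀ = 45°): h = cos φ / cos 45° along meridians, k = cos 45° / cos φ along parallels; h·k = 1.
At 52.5°: h = 0.8609, k = 1.162; principal scales a = 1.162, b = 0.8609.
sin(ω/2) = (a − b)/(a + b) = 0.3006/2.022 = 0.1486, so ω = 2 arcsin(0.1486) ≈ 17.1°.

17.1°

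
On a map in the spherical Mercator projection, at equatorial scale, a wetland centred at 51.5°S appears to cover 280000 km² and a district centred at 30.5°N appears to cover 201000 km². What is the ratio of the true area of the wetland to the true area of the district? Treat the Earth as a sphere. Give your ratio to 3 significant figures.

0.727

On Mercator the areal scale is sec²φ, so true area = apparent × cos²φ.
True area of wetland: 280000 × cos²(51.5°) = 280000 × 0.3875 = 108500 km².
True area of district: 201000 × cos²(30.5°) = 201000 × 0.7424 = 149200 km².
Ratio = 108500 / 149200 ≈ 0.727.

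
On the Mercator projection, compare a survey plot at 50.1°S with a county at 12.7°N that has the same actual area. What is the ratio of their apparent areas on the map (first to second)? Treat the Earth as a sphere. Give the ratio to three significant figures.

Mercator is conformal with k = sec φ, so areal scale = k² = sec²φ.
At 50.1°: sec²(50.1°) = 1/0.6414² = 2.430.
At 12.7°: sec²(12.7°) = 1/0.9755² = 1.051.
Ratio = 2.430/1.051 = cos²(12.7°)/cos²(50.1°) ≈ 2.31.

2.31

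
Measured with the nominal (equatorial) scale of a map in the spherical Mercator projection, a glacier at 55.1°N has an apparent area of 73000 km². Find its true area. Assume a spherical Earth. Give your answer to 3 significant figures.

23900 km²

Mercator is conformal, so the point scale is isotropic: h = k = sec φ = 1/cos φ.
Areal scale = k² = sec²φ = 1/cos²(55.1°) = 1/0.5721² = 3.055.
True area = apparent / (areal scale) = 73000 / 3.055 ≈ 23900 km².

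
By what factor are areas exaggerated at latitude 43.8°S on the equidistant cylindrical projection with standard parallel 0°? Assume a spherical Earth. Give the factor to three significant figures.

In the plate carrée (x = Rλ, y = Rφ), meridians are true-scale (h = 1) and parallels are stretched by k = sec φ.
Areal scale = h·k = 1 × sec φ; at 43.8°, h = 1.000, k = 1.386, so h·k = 1.386.

1.39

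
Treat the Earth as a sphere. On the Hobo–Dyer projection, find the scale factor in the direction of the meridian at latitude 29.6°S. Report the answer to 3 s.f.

1.10

The Hobo–Dyer projection is cylindrical equal-area with φ₀ = 37.5°. For cylindrical equal-area with standard parallel φ₀, h = cos φ / cos φ₀ and k = cos φ₀ / cos φ, so h·k = 1.
h = cos 29.6° / cos 37.5° = 0.8695/0.7934 = 1.096.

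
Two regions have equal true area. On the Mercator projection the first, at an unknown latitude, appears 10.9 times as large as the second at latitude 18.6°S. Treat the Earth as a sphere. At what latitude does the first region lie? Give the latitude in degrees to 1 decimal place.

On Mercator, (apparent₁)/(apparent₂) = sec²φ₁ / sec²φ₂ when true areas are equal.
cos²φ₂ / cos²φ₁ = 10.9  ⇒  cos φ₁ = cos 18.6° / √10.9 = 0.9478/3.302 = 0.2871.
φ₁ = arccos(0.2871) ≈ 73.3°.

73.3°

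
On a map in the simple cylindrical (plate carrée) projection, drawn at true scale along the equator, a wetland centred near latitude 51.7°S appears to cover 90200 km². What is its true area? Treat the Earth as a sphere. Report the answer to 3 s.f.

For the equirectangular projection with φ₀ = 0 (plate carrée), h = 1 along meridians and k = sec φ along parallels.
Areal scale = h·k = 1 × sec φ; at 51.7°, h = 1.000, k = 1.613, so h·k = 1.613.
True area = apparent / (areal scale) = 90200 / 1.613 ≈ 55900 km².

55900 km²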